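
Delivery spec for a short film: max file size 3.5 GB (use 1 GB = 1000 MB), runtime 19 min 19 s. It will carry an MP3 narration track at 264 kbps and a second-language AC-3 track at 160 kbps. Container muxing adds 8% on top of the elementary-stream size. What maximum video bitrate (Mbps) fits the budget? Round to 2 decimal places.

Budget: 3.5 GB = 28000.0 Mb.
Stream payload after overhead: 28000.0 / 1.08 = 25925.9 Mb.
19 min 19 s = 1159 s
Total bitrate budget: 25925.9 Mb / 1159 s = 22.369 Mbps.
Audio total: 264 + 160 = 424 kbps = 0.424 Mbps.
Video: 22.369 − 0.424 = 21.945 Mbps.

21.95 Mbps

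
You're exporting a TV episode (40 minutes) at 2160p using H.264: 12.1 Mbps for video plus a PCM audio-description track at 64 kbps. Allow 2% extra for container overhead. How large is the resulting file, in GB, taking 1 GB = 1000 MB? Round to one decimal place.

40 min = 2400 s
Audio: 64 kbps = 0.064 Mbps.
Total bitrate: 12.1 + 0.064 = 12.164 Mbps.
Stream data: 12.164 Mbps × 2400 s = 29193.6 Mb.
With 2% container overhead: ×1.02.
29,777 Mb ÷ 8 = 3,722 MB → 3.722 GB.

3.7 GB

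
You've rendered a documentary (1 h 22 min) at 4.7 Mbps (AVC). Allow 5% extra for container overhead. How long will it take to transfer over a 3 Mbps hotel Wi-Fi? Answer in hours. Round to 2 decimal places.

2.25 hours

1 h 22 min = 82 min = 4920 s
File: 4.700 Mbps × 4920 s = 23124.0 Mb.
With 5% container overhead: ×1.05. → 24280.2 Mb.
At 3 Mbps: 24280.2 / 3 = 8093.4 s ≈ 2.25 hours.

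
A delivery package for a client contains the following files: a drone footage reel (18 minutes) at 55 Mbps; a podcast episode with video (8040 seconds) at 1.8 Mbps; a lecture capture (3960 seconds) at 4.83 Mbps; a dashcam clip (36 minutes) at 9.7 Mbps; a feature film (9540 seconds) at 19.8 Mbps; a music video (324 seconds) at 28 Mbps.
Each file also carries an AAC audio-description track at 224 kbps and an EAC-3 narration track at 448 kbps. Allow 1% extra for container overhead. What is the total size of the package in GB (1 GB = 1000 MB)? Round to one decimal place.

41.5 GB

Audio total: 224 + 448 = 672 kbps = 0.672 Mbps.
drone footage reel: 55.672 Mbps × 1080 s × 1.01 = 60727.0 Mb
podcast episode with video: 2.472 Mbps × 8040 s × 1.01 = 20073.6 Mb
lecture capture: 5.502 Mbps × 3960 s × 1.01 = 22005.8 Mb
dashcam clip: 10.372 Mbps × 2160 s × 1.01 = 22627.6 Mb
feature film: 20.472 Mbps × 9540 s × 1.01 = 197255.9 Mb
music video: 28.672 Mbps × 324 s × 1.01 = 9382.6 Mb
Total: 332072.5 Mb = 41509.1 MB.
= 41.51 GB.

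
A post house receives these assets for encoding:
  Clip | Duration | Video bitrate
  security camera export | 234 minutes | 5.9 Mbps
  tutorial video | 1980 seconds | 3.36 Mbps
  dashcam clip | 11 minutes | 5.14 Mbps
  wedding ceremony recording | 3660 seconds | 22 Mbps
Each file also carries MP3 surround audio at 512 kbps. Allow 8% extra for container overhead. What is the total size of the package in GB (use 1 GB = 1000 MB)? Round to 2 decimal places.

24.82 GB

Audio: 512 kbps = 0.512 Mbps.
security camera export: 6.412 Mbps × 14040 s × 1.08 = 97226.4 Mb
tutorial video: 3.872 Mbps × 1980 s × 1.08 = 8279.9 Mb
dashcam clip: 5.652 Mbps × 660 s × 1.08 = 4028.7 Mb
wedding ceremony recording: 22.512 Mbps × 3660 s × 1.08 = 88985.4 Mb
Total: 198520.5 Mb = 24815.1 MB.
= 24.82 GB.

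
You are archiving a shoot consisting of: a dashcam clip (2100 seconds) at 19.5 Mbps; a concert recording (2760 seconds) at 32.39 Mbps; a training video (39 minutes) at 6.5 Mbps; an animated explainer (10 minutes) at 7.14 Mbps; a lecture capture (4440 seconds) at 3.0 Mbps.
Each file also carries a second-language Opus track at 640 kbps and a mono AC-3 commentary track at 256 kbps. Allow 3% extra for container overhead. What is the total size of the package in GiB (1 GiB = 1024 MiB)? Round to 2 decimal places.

20.88 GiB

Audio total: 640 + 256 = 896 kbps = 0.896 Mbps.
dashcam clip: 20.396 Mbps × 2100 s × 1.03 = 44116.5 Mb
concert recording: 33.286 Mbps × 2760 s × 1.03 = 94625.4 Mb
training video: 7.396 Mbps × 2340 s × 1.03 = 17825.8 Mb
animated explainer: 8.036 Mbps × 600 s × 1.03 = 4966.2 Mb
lecture capture: 3.896 Mbps × 4440 s × 1.03 = 17817.2 Mb
Total: 179351.3 Mb = 22418.9 MB.
= 20.88 GiB.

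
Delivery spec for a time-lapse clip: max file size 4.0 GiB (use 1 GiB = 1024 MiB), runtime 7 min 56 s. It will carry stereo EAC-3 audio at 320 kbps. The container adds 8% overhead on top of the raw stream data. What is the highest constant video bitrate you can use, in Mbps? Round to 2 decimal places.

66.52 Mbps

Budget: 4.0 GiB = 34359.7 Mb.
Stream payload after overhead: 34359.7 / 1.08 = 31814.6 Mb.
7 min 56 s = 476 s
Total bitrate budget: 31814.6 Mb / 476 s = 66.837 Mbps.
Audio: 320 kbps = 0.320 Mbps.
Video: 66.837 − 0.320 = 66.517 Mbps.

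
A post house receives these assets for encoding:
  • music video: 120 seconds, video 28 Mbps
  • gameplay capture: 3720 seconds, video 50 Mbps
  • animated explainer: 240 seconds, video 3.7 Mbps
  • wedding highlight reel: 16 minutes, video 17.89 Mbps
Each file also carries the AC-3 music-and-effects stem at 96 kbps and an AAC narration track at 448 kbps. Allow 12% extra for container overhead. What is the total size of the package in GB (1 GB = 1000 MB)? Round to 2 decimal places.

29.42 GB

Audio total: 96 + 448 = 544 kbps = 0.544 Mbps.
music video: 28.544 Mbps × 120 s × 1.12 = 3836.3 Mb
gameplay capture: 50.544 Mbps × 3720 s × 1.12 = 210586.5 Mb
animated explainer: 4.244 Mbps × 240 s × 1.12 = 1140.8 Mb
wedding highlight reel: 18.434 Mbps × 960 s × 1.12 = 19820.2 Mb
Total: 235383.9 Mb = 29423.0 MB.
= 29.42 GB.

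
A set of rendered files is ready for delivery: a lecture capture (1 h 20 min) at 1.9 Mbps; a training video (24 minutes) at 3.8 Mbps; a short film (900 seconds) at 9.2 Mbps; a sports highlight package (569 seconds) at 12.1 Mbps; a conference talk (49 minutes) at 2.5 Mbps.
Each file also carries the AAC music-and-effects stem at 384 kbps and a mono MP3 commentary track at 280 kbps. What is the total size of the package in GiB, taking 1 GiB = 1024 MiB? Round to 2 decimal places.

Audio total: 384 + 280 = 664 kbps = 0.664 Mbps.
lecture capture: 2.564 Mbps × 4800 s = 12307.2 Mb
training video: 4.464 Mbps × 1440 s = 6428.2 Mb
short film: 9.864 Mbps × 900 s = 8877.6 Mb
sports highlight package: 12.764 Mbps × 569 s = 7262.7 Mb
conference talk: 3.164 Mbps × 2940 s = 9302.2 Mb
Total: 44177.8 Mb = 5522.2 MB.
= 5.143 GiB.

5.14 GiB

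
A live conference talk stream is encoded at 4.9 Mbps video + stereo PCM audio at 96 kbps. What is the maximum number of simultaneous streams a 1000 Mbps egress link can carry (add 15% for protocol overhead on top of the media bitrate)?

Audio: 96 kbps = 0.096 Mbps.
Per-viewer media rate: 4.996 Mbps.
On the wire with 15% overhead: 5.745 Mbps.
1000 Mbps = 1,000 Mbps; 1,000 / 5.745 = 174.05 → 174 viewers.

174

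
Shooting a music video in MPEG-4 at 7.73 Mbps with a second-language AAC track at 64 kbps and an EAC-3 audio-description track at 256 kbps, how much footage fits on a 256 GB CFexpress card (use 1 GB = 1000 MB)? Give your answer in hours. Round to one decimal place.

Audio total: 64 + 256 = 320 kbps = 0.320 Mbps.
Total bitrate: 7.73 + 0.320 = 8.050 Mbps.
Capacity: 256 GB = 2,048,000 Mb.
Recording time: 2,048,000 / 8.050 = 254,410 s ≈ 70.7 hours.

70.7 hours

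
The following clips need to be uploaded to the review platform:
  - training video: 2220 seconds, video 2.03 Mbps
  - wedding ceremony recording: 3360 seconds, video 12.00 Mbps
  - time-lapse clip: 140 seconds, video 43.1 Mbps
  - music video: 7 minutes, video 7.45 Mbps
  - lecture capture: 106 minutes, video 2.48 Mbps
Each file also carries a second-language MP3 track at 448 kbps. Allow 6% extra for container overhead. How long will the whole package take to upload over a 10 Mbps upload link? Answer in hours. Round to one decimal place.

2.2 hours

Audio: 448 kbps = 0.448 Mbps.
training video: 2.478 Mbps × 2220 s × 1.06 = 5831.2 Mb
wedding ceremony recording: 12.448 Mbps × 3360 s × 1.06 = 44334.8 Mb
time-lapse clip: 43.548 Mbps × 140 s × 1.06 = 6462.5 Mb
music video: 7.898 Mbps × 420 s × 1.06 = 3516.2 Mb
lecture capture: 2.928 Mbps × 6360 s × 1.06 = 19739.4 Mb
Total: 79884.1 Mb = 9985.5 MB.
At 10 Mbps: 79884.1 / 10 = 7988 s ≈ 2.22 hours.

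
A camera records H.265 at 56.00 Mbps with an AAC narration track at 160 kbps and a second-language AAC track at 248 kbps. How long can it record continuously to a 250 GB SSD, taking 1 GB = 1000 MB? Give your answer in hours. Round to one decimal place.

9.8 hours

Audio total: 160 + 248 = 408 kbps = 0.408 Mbps.
Total bitrate: 56.00 + 0.408 = 56.408 Mbps.
Capacity: 250 GB = 2,000,000 Mb.
Recording time: 2,000,000 / 56.408 = 35,456 s ≈ 9.85 hours.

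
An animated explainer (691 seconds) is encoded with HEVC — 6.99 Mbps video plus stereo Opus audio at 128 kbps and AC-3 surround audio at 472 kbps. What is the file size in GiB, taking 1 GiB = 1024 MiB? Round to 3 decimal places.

Audio total: 128 + 472 = 600 kbps = 0.600 Mbps.
Total bitrate: 6.99 + 0.600 = 7.590 Mbps.
Stream data: 7.590 Mbps × 691 s = 5244.7 Mb.
5,245 Mb = 655,586,250 bytes ÷ 1,073,741,824 = 0.6106 GiB.

0.611 GiB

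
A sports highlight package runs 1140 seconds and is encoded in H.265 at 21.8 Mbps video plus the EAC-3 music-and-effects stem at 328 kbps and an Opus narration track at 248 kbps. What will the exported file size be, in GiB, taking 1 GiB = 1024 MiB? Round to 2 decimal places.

2.97 GiB

Audio total: 328 + 248 = 576 kbps = 0.576 Mbps.
Total bitrate: 21.8 + 0.576 = 22.376 Mbps.
Stream data: 22.376 Mbps × 1140 s = 25508.6 Mb.
25,509 Mb = 3,188,580,000 bytes ÷ 1,073,741,824 = 2.970 GiB.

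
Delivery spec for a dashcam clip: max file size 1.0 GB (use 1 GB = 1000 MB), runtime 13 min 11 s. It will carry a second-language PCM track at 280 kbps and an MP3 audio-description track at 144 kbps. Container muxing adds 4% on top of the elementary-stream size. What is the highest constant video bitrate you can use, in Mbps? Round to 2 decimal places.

Budget: 1.0 GB = 8000.0 Mb.
Stream payload after overhead: 8000.0 / 1.04 = 7692.3 Mb.
13 min 11 s = 791 s
Total bitrate budget: 7692.3 Mb / 791 s = 9.725 Mbps.
Audio total: 280 + 144 = 424 kbps = 0.424 Mbps.
Video: 9.725 − 0.424 = 9.301 Mbps.

9.30 Mbps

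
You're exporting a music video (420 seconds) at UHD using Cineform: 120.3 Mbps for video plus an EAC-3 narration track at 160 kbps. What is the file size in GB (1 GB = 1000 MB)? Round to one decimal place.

Audio: 160 kbps = 0.160 Mbps.
Total bitrate: 120.3 + 0.160 = 120.460 Mbps.
Stream data: 120.460 Mbps × 420 s = 50593.2 Mb.
50,593 Mb ÷ 8 = 6,324 MB → 6.324 GB.

6.3 GB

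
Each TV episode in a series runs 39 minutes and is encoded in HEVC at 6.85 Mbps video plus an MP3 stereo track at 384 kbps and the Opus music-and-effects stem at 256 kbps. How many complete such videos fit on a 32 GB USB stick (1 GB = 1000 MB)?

14

39 min = 2340 s
Audio total: 384 + 256 = 640 kbps = 0.640 Mbps.
Total bitrate: 7.490 Mbps.
Per item: 7.490 Mbps × 2340 s = 17,527 Mb = 2,191 MB.
Capacity: 32 GB = 256,000 Mb; 14.61 items → 14 complete.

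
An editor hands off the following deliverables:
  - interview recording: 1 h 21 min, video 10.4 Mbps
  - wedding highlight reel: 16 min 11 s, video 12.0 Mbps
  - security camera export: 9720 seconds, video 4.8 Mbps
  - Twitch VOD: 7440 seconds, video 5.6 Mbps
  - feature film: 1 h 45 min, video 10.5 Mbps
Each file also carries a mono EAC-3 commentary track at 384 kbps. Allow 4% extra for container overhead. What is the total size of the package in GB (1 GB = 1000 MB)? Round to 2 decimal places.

29.63 GB

Audio: 384 kbps = 0.384 Mbps.
interview recording: 10.784 Mbps × 4860 s × 1.04 = 54506.6 Mb
wedding highlight reel: 12.384 Mbps × 971 s × 1.04 = 12505.9 Mb
security camera export: 5.184 Mbps × 9720 s × 1.04 = 52404.0 Mb
Twitch VOD: 5.984 Mbps × 7440 s × 1.04 = 46301.8 Mb
feature film: 10.884 Mbps × 6300 s × 1.04 = 71312.0 Mb
Total: 237030.3 Mb = 29628.8 MB.
= 29.63 GB.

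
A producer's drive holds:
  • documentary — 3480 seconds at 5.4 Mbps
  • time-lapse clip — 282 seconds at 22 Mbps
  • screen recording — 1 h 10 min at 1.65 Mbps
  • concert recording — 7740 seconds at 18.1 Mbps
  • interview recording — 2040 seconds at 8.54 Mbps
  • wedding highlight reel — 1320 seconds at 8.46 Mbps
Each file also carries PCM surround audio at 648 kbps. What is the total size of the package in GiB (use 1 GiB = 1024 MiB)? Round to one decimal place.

Audio: 648 kbps = 0.648 Mbps.
documentary: 6.048 Mbps × 3480 s = 21047.0 Mb
time-lapse clip: 22.648 Mbps × 282 s = 6386.7 Mb
screen recording: 2.298 Mbps × 4200 s = 9651.6 Mb
concert recording: 18.748 Mbps × 7740 s = 145109.5 Mb
interview recording: 9.188 Mbps × 2040 s = 18743.5 Mb
wedding highlight reel: 9.108 Mbps × 1320 s = 12022.6 Mb
Total: 212961.0 Mb = 26620.1 MB.
= 24.79 GiB.

24.8 GiB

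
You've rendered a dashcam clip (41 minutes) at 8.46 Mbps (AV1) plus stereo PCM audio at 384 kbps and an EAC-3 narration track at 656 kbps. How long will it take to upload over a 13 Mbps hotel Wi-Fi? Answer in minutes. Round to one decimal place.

41 min = 2460 s
Audio total: 384 + 656 = 1040 kbps = 1.040 Mbps.
Total bitrate: 9.500 Mbps.
File: 9.500 Mbps × 2460 s = 23370.0 Mb.
At 13 Mbps: 23370.0 / 13 = 1797.7 s ≈ 30 minutes.

30.0 minutes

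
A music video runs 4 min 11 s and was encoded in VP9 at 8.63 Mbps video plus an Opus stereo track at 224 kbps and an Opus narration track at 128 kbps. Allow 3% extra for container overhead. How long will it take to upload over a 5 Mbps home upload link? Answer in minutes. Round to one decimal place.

4 min 11 s = 251 s
Audio total: 224 + 128 = 352 kbps = 0.352 Mbps.
Total bitrate: 8.982 Mbps.
File: 8.982 Mbps × 251 s = 2254.5 Mb.
With 3% container overhead: ×1.03. → 2322.1 Mb.
At 5 Mbps: 2322.1 / 5 = 464.4 s ≈ 7.74 minutes.

7.7 minutes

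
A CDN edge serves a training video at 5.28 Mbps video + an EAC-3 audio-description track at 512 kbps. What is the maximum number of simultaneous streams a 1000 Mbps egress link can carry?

Audio: 512 kbps = 0.512 Mbps.
Per-viewer media rate: 5.792 Mbps.
1000 Mbps = 1,000 Mbps; 1,000 / 5.792 = 172.65 → 172 viewers.

172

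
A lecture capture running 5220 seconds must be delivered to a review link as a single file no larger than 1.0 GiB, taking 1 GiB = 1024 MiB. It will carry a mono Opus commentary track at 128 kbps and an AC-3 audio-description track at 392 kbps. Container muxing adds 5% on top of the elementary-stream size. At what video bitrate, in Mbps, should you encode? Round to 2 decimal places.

1.05 Mbps

Budget: 1.0 GiB = 8589.9 Mb.
Stream payload after overhead: 8589.9 / 1.05 = 8180.9 Mb.
Total bitrate budget: 8180.9 Mb / 5220 s = 1.567 Mbps.
Audio total: 128 + 392 = 520 kbps = 0.520 Mbps.
Video: 1.567 − 0.520 = 1.047 Mbps.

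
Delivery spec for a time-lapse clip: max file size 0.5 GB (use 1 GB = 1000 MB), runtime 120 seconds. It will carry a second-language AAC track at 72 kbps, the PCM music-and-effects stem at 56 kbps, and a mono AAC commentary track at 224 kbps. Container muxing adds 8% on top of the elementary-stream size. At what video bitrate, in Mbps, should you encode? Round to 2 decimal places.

30.51 Mbps

Budget: 0.5 GB = 4000.0 Mb.
Stream payload after overhead: 4000.0 / 1.08 = 3703.7 Mb.
Total bitrate budget: 3703.7 Mb / 120 s = 30.864 Mbps.
Audio total: 72 + 56 + 224 = 352 kbps = 0.352 Mbps.
Video: 30.864 − 0.352 = 30.512 Mbps.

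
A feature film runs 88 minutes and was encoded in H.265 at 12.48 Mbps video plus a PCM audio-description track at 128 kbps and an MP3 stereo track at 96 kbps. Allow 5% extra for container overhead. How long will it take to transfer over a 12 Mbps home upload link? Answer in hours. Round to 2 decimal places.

88 min = 5280 s
Audio total: 128 + 96 = 224 kbps = 0.224 Mbps.
Total bitrate: 12.704 Mbps.
File: 12.704 Mbps × 5280 s = 67077.1 Mb.
With 5% container overhead: ×1.05. → 70431.0 Mb.
At 12 Mbps: 70431.0 / 12 = 5869.2 s ≈ 1.63 hours.

1.63 hours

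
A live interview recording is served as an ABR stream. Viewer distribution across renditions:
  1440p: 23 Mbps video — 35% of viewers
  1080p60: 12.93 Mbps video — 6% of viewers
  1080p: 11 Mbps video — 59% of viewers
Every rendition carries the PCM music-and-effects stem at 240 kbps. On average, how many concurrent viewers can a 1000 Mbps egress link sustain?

64

Audio: 240 kbps = 0.240 Mbps.
Average per-viewer bitrate: 0.35×23.240 + 0.06×13.170 + 0.59×11.240 = 15.556 Mbps.
1000 Mbps = 1,000 Mbps; 1,000 / 15.556 = 64.28 → 64.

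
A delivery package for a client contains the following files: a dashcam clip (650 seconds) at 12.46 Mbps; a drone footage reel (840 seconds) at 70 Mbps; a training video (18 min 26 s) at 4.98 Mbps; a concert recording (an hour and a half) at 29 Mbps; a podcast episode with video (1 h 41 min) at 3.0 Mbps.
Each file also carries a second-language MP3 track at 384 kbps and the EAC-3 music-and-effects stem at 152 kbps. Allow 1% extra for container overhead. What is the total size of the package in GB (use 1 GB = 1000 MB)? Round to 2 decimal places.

Audio total: 384 + 152 = 536 kbps = 0.536 Mbps.
dashcam clip: 12.996 Mbps × 650 s × 1.01 = 8531.9 Mb
drone footage reel: 70.536 Mbps × 840 s × 1.01 = 59842.7 Mb
training video: 5.516 Mbps × 1106 s × 1.01 = 6161.7 Mb
concert recording: 29.536 Mbps × 5400 s × 1.01 = 161089.3 Mb
podcast episode with video: 3.536 Mbps × 6060 s × 1.01 = 21642.4 Mb
Total: 257268.1 Mb = 32158.5 MB.
= 32.16 GB.

32.16 GB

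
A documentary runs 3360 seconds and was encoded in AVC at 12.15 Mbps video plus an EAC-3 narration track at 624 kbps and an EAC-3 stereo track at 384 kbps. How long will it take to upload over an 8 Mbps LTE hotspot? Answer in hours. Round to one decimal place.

1.5 hours

Audio total: 624 + 384 = 1008 kbps = 1.008 Mbps.
Total bitrate: 13.158 Mbps.
File: 13.158 Mbps × 3360 s = 44210.9 Mb.
At 8 Mbps: 44210.9 / 8 = 5526.4 s ≈ 1.54 hours.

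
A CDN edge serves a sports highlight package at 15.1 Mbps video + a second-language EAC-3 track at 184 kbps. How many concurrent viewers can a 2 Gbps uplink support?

130

Audio: 184 kbps = 0.184 Mbps.
Per-viewer media rate: 15.284 Mbps.
2 Gbps = 2,000 Mbps; 2,000 / 15.284 = 130.86 → 130 viewers.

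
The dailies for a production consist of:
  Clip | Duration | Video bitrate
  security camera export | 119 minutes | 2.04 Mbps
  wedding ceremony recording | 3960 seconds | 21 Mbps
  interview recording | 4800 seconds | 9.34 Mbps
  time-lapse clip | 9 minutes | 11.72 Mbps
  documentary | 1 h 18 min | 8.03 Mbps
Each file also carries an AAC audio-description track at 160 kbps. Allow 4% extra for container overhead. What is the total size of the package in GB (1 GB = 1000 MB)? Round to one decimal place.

24.7 GB

Audio: 160 kbps = 0.160 Mbps.
security camera export: 2.200 Mbps × 7140 s × 1.04 = 16336.3 Mb
wedding ceremony recording: 21.160 Mbps × 3960 s × 1.04 = 87145.3 Mb
interview recording: 9.500 Mbps × 4800 s × 1.04 = 47424.0 Mb
time-lapse clip: 11.880 Mbps × 540 s × 1.04 = 6671.8 Mb
documentary: 8.190 Mbps × 4680 s × 1.04 = 39862.4 Mb
Total: 197439.8 Mb = 24680.0 MB.
= 24.68 GB.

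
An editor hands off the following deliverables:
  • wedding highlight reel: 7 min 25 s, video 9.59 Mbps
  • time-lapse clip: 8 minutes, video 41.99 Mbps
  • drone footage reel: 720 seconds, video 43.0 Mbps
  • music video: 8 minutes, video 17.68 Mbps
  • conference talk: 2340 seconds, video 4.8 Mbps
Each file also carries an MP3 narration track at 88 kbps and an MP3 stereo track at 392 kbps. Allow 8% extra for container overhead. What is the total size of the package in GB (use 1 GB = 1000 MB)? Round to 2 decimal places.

10.43 GB

Audio total: 88 + 392 = 480 kbps = 0.480 Mbps.
wedding highlight reel: 10.070 Mbps × 445 s × 1.08 = 4839.6 Mb
time-lapse clip: 42.470 Mbps × 480 s × 1.08 = 22016.4 Mb
drone footage reel: 43.480 Mbps × 720 s × 1.08 = 33810.0 Mb
music video: 18.160 Mbps × 480 s × 1.08 = 9414.1 Mb
conference talk: 5.280 Mbps × 2340 s × 1.08 = 13343.6 Mb
Total: 83423.9 Mb = 10428.0 MB.
= 10.43 GB.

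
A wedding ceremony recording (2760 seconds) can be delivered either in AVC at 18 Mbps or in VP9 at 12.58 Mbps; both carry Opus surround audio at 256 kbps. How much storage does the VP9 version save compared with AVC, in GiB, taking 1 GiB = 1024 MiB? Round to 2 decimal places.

1.74 GiB

Audio: 256 kbps = 0.256 Mbps.
AVC: 18.256 Mbps × 2760 s = 50386.6 Mb = 5.866 GiB.
VP9: 12.836 Mbps × 2760 s = 35427.4 Mb = 4.124 GiB.
Saving: 5.866 − 4.124 = 1.741 GiB.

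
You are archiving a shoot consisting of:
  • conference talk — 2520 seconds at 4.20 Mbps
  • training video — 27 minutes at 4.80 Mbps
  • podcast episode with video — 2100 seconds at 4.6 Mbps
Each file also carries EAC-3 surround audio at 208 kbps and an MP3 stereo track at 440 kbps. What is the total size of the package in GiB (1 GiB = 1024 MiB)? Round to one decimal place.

3.7 GiB

Audio total: 208 + 440 = 648 kbps = 0.648 Mbps.
conference talk: 4.848 Mbps × 2520 s = 12217.0 Mb
training video: 5.448 Mbps × 1620 s = 8825.8 Mb
podcast episode with video: 5.248 Mbps × 2100 s = 11020.8 Mb
Total: 32063.5 Mb = 4007.9 MB.
= 3.733 GiB.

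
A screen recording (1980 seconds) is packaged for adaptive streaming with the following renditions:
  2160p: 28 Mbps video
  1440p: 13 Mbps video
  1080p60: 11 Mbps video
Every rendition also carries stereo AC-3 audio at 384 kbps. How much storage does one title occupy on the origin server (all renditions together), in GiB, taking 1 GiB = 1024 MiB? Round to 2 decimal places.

12.25 GiB

Audio: 384 kbps = 0.384 Mbps.
Sum of rendition bitrates: (28+0.384) + (13+0.384) + (11+0.384) = 53.152 Mbps.
× 1980 s = 105,241 Mb = 13,155 MB = 12.25 GiB.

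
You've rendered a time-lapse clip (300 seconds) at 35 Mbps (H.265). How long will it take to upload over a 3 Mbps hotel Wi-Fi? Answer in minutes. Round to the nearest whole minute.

File: 35.000 Mbps × 300 s = 10500.0 Mb.
At 3 Mbps: 10500.0 / 3 = 3500.0 s ≈ 58.3 minutes.

58 minutes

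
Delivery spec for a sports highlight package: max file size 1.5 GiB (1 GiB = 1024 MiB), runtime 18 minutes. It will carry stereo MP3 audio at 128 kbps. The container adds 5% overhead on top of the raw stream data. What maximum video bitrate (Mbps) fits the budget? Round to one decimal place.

11.2 Mbps

Budget: 1.5 GiB = 12884.9 Mb.
Stream payload after overhead: 12884.9 / 1.05 = 12271.3 Mb.
18 min = 1080 s
Total bitrate budget: 12271.3 Mb / 1080 s = 11.362 Mbps.
Audio: 128 kbps = 0.128 Mbps.
Video: 11.362 − 0.128 = 11.234 Mbps.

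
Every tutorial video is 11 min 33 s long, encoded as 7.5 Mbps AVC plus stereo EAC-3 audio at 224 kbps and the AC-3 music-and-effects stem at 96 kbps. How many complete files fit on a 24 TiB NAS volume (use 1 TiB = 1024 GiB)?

38954

11 min 33 s = 693 s
Audio total: 224 + 96 = 320 kbps = 0.320 Mbps.
Total bitrate: 7.820 Mbps.
Per item: 7.820 Mbps × 693 s = 5,419 Mb = 677.4 MB.
Capacity: 24 TiB = 211,106,233 Mb; 38954.81 items → 38954 complete.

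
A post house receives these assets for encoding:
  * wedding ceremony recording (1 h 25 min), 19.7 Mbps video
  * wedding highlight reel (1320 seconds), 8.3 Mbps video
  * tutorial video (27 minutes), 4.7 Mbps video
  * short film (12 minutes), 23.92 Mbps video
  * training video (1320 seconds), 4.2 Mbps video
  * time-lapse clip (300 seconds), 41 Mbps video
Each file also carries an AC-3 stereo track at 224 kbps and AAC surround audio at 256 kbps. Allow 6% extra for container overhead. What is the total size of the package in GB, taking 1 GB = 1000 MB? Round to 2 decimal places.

21.08 GB

Audio total: 224 + 256 = 480 kbps = 0.480 Mbps.
wedding ceremony recording: 20.180 Mbps × 5100 s × 1.06 = 109093.1 Mb
wedding highlight reel: 8.780 Mbps × 1320 s × 1.06 = 12285.0 Mb
tutorial video: 5.180 Mbps × 1620 s × 1.06 = 8895.1 Mb
short film: 24.400 Mbps × 720 s × 1.06 = 18622.1 Mb
training video: 4.680 Mbps × 1320 s × 1.06 = 6548.3 Mb
time-lapse clip: 41.480 Mbps × 300 s × 1.06 = 13190.6 Mb
Total: 168634.1 Mb = 21079.3 MB.
= 21.08 GB.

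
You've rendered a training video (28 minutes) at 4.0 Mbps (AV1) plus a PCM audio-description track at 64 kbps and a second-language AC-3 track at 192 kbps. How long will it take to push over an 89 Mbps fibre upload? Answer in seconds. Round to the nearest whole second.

28 min = 1680 s
Audio total: 64 + 192 = 256 kbps = 0.256 Mbps.
Total bitrate: 4.256 Mbps.
File: 4.256 Mbps × 1680 s = 7150.1 Mb.
At 89 Mbps: 7150.1 / 89 = 80.3 s ≈ 80.3 seconds.

80 seconds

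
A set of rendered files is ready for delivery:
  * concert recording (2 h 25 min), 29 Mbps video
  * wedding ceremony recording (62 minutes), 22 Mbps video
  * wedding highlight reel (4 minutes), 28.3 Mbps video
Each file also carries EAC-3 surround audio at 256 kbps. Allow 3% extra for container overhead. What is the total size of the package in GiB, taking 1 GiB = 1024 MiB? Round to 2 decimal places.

41.27 GiB

Audio: 256 kbps = 0.256 Mbps.
concert recording: 29.256 Mbps × 8700 s × 1.03 = 262163.0 Mb
wedding ceremony recording: 22.256 Mbps × 3720 s × 1.03 = 85276.1 Mb
wedding highlight reel: 28.556 Mbps × 240 s × 1.03 = 7059.0 Mb
Total: 354498.1 Mb = 44312.3 MB.
= 41.27 GiB.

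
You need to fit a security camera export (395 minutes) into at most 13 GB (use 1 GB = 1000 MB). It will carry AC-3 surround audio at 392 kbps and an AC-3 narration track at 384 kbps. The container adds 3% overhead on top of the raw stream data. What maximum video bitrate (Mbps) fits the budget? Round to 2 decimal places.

3.48 Mbps

Budget: 13 GB = 104000.0 Mb.
Stream payload after overhead: 104000.0 / 1.03 = 100970.9 Mb.
395 min = 23700 s
Total bitrate budget: 100970.9 Mb / 23700 s = 4.260 Mbps.
Audio total: 392 + 384 = 776 kbps = 0.776 Mbps.
Video: 4.260 − 0.776 = 3.484 Mbps.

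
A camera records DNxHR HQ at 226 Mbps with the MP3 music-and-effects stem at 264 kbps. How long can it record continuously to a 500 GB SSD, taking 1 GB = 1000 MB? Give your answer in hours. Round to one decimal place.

4.9 hours

Audio: 264 kbps = 0.264 Mbps.
Total bitrate: 226 + 0.264 = 226.264 Mbps.
Capacity: 500 GB = 4,000,000 Mb.
Recording time: 4,000,000 / 226.264 = 17,678 s ≈ 4.91 hours.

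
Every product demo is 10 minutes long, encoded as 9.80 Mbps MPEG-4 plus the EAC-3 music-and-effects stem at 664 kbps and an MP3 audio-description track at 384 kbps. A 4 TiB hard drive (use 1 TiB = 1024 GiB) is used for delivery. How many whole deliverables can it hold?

5405

10 min = 600 s
Audio total: 664 + 384 = 1048 kbps = 1.048 Mbps.
Total bitrate: 10.848 Mbps.
Per item: 10.848 Mbps × 600 s = 6,509 Mb = 813.6 MB.
Capacity: 4 TiB = 35,184,372 Mb; 5405.66 items → 5405 complete.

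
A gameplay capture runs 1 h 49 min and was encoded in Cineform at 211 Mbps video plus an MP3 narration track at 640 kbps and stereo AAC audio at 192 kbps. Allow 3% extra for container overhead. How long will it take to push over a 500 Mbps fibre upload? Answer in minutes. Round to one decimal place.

1 h 49 min = 109 min = 6540 s
Audio total: 640 + 192 = 832 kbps = 0.832 Mbps.
Total bitrate: 211.832 Mbps.
File: 211.832 Mbps × 6540 s = 1385381.3 Mb.
With 3% container overhead: ×1.03. → 1426942.7 Mb.
At 500 Mbps: 1426942.7 / 500 = 2853.9 s ≈ 47.6 minutes.

47.6 minutes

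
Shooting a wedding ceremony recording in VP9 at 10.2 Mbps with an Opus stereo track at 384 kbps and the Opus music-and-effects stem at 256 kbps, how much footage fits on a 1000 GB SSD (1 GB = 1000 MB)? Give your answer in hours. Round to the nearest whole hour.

Audio total: 384 + 256 = 640 kbps = 0.640 Mbps.
Total bitrate: 10.2 + 0.640 = 10.840 Mbps.
Capacity: 1000 GB = 8,000,000 Mb.
Recording time: 8,000,000 / 10.840 = 738,007 s ≈ 205 hours.

205 hours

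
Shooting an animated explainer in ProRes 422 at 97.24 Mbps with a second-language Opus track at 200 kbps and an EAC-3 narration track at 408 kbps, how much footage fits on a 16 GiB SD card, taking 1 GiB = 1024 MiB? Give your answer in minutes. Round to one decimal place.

Audio total: 200 + 408 = 608 kbps = 0.608 Mbps.
Total bitrate: 97.24 + 0.608 = 97.848 Mbps.
Capacity: 16 GiB = 137,439 Mb.
Recording time: 137,439 / 97.848 = 1,405 s ≈ 23.4 minutes.

23.4 minutes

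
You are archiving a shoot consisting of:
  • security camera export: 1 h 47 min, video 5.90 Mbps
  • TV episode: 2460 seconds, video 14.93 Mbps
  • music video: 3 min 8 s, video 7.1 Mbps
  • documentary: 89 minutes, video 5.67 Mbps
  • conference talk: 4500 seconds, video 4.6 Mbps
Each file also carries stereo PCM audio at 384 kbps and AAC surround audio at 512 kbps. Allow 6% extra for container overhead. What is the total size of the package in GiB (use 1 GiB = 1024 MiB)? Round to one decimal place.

Audio total: 384 + 512 = 896 kbps = 0.896 Mbps.
security camera export: 6.796 Mbps × 6420 s × 1.06 = 46248.1 Mb
TV episode: 15.826 Mbps × 2460 s × 1.06 = 41267.9 Mb
music video: 7.996 Mbps × 188 s × 1.06 = 1593.4 Mb
documentary: 6.566 Mbps × 5340 s × 1.06 = 37166.2 Mb
conference talk: 5.496 Mbps × 4500 s × 1.06 = 26215.9 Mb
Total: 152491.6 Mb = 19061.4 MB.
= 17.75 GiB.

17.8 GiB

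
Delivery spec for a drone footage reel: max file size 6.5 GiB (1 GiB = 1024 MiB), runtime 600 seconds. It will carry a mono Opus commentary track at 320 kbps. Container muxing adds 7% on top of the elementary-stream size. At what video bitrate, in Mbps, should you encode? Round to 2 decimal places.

Budget: 6.5 GiB = 55834.6 Mb.
Stream payload after overhead: 55834.6 / 1.07 = 52181.8 Mb.
Total bitrate budget: 52181.8 Mb / 600 s = 86.970 Mbps.
Audio: 320 kbps = 0.320 Mbps.
Video: 86.970 − 0.320 = 86.650 Mbps.

86.65 Mbps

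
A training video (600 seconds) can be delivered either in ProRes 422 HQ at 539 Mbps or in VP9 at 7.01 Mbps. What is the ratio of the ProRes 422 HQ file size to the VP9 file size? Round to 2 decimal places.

76.89

ProRes 422 HQ: 539.000 Mbps × 600 s = 323400.0 Mb = 37.649 GiB.
VP9: 7.010 Mbps × 600 s = 4206.0 Mb = 0.490 GiB.
Ratio: 37.649 / 0.490 = 76.890.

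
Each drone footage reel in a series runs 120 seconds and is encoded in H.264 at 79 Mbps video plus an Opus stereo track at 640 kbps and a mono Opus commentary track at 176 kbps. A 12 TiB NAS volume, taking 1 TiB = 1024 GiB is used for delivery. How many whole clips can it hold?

11020

Audio total: 640 + 176 = 816 kbps = 0.816 Mbps.
Total bitrate: 79.816 Mbps.
Per item: 79.816 Mbps × 120 s = 9,578 Mb = 1,197 MB.
Capacity: 12 TiB = 105,553,116 Mb; 11020.46 items → 11020 complete.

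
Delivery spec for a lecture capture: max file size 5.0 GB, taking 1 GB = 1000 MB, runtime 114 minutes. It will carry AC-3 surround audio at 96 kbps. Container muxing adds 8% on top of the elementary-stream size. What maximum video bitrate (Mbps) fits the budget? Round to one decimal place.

5.3 Mbps

Budget: 5.0 GB = 40000.0 Mb.
Stream payload after overhead: 40000.0 / 1.08 = 37037.0 Mb.
114 min = 6840 s
Total bitrate budget: 37037.0 Mb / 6840 s = 5.415 Mbps.
Audio: 96 kbps = 0.096 Mbps.
Video: 5.415 − 0.096 = 5.319 Mbps.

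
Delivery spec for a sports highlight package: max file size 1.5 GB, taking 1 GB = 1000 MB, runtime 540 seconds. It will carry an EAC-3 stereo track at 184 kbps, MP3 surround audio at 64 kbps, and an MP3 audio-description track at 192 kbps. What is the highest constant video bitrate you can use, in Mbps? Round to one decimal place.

21.8 Mbps

Budget: 1.5 GB = 12000.0 Mb.
Total bitrate budget: 12000.0 Mb / 540 s = 22.222 Mbps.
Audio total: 184 + 64 + 192 = 440 kbps = 0.440 Mbps.
Video: 22.222 − 0.440 = 21.782 Mbps.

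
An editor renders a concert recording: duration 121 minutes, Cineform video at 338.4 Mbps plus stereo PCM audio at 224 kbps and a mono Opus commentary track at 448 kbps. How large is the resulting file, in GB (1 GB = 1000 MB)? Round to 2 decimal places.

121 min = 7260 s
Audio total: 224 + 448 = 672 kbps = 0.672 Mbps.
Total bitrate: 338.4 + 0.672 = 339.072 Mbps.
Stream data: 339.072 Mbps × 7260 s = 2461662.7 Mb.
2,461,663 Mb ÷ 8 = 307,708 MB → 307.7 GB.

307.71 GB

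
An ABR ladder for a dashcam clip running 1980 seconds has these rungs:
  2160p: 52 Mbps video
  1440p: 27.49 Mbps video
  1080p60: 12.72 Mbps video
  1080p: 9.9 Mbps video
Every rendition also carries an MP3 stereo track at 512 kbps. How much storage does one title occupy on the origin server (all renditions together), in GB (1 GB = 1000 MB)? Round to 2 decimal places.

25.78 GB

Audio: 512 kbps = 0.512 Mbps.
Sum of rendition bitrates: (52+0.512) + (27.49+0.512) + (12.72+0.512) + (9.9+0.512) = 104.158 Mbps.
× 1980 s = 206,233 Mb = 25,779 MB = 25.78 GB.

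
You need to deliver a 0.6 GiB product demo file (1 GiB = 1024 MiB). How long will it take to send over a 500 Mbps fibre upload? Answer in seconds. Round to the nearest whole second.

File: 0.6 GiB = 5154.0 Mb.
At 500 Mbps: 5154.0 / 500 = 10.3 s ≈ 10.3 seconds.

10 seconds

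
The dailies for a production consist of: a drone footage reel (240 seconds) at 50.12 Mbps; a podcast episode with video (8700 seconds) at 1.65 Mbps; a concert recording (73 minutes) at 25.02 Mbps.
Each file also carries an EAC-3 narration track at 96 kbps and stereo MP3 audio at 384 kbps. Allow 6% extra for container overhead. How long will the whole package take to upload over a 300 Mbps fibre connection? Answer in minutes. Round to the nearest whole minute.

8 minutes

Audio total: 96 + 384 = 480 kbps = 0.480 Mbps.
drone footage reel: 50.600 Mbps × 240 s × 1.06 = 12872.6 Mb
podcast episode with video: 2.130 Mbps × 8700 s × 1.06 = 19642.9 Mb
concert recording: 25.500 Mbps × 4380 s × 1.06 = 118391.4 Mb
Total: 150906.9 Mb = 18863.4 MB.
At 300 Mbps: 150906.9 / 300 = 503 s ≈ 8.38 minutes.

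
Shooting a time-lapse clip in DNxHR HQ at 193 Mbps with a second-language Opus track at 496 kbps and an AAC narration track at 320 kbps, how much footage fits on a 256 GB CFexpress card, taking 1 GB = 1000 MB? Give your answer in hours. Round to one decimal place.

Audio total: 496 + 320 = 816 kbps = 0.816 Mbps.
Total bitrate: 193 + 0.816 = 193.816 Mbps.
Capacity: 256 GB = 2,048,000 Mb.
Recording time: 2,048,000 / 193.816 = 10,567 s ≈ 2.94 hours.

2.9 hours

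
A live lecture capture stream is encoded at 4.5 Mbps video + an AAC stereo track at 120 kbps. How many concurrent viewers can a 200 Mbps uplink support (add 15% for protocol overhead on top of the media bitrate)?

37

Audio: 120 kbps = 0.120 Mbps.
Per-viewer media rate: 4.620 Mbps.
On the wire with 15% overhead: 5.313 Mbps.
200 Mbps = 200.0 Mbps; 200.0 / 5.313 = 37.64 → 37 viewers.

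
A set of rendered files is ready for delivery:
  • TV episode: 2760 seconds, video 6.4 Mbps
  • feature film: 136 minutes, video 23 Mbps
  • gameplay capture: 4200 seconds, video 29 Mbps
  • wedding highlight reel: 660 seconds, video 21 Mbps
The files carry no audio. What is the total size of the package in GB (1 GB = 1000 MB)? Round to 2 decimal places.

42.63 GB

TV episode: 6.400 Mbps × 2760 s = 17664.0 Mb
feature film: 23.000 Mbps × 8160 s = 187680.0 Mb
gameplay capture: 29.000 Mbps × 4200 s = 121800.0 Mb
wedding highlight reel: 21.000 Mbps × 660 s = 13860.0 Mb
Total: 341004.0 Mb = 42625.5 MB.
= 42.63 GB.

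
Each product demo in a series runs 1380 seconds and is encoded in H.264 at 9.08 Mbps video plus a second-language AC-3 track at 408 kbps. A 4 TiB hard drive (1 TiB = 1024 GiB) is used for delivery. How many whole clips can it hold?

Audio: 408 kbps = 0.408 Mbps.
Total bitrate: 9.488 Mbps.
Per item: 9.488 Mbps × 1380 s = 13,093 Mb = 1,637 MB.
Capacity: 4 TiB = 35,184,372 Mb; 2687.18 items → 2687 complete.

2687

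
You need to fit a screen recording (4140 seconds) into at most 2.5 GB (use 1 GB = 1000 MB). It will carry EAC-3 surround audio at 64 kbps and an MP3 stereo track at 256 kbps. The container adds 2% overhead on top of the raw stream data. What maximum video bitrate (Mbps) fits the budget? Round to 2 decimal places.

Budget: 2.5 GB = 20000.0 Mb.
Stream payload after overhead: 20000.0 / 1.02 = 19607.8 Mb.
Total bitrate budget: 19607.8 Mb / 4140 s = 4.736 Mbps.
Audio total: 64 + 256 = 320 kbps = 0.320 Mbps.
Video: 4.736 − 0.320 = 4.416 Mbps.

4.42 Mbps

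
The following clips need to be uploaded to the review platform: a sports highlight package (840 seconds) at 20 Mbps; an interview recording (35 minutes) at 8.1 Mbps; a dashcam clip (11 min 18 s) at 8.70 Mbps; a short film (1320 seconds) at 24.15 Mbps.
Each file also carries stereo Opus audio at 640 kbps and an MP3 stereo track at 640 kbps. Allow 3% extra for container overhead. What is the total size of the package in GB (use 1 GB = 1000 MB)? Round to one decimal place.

Audio total: 640 + 640 = 1280 kbps = 1.280 Mbps.
sports highlight package: 21.280 Mbps × 840 s × 1.03 = 18411.5 Mb
interview recording: 9.380 Mbps × 2100 s × 1.03 = 20288.9 Mb
dashcam clip: 9.980 Mbps × 678 s × 1.03 = 6969.4 Mb
short film: 25.430 Mbps × 1320 s × 1.03 = 34574.6 Mb
Total: 80244.5 Mb = 10030.6 MB.
= 10.03 GB.

10.0 GB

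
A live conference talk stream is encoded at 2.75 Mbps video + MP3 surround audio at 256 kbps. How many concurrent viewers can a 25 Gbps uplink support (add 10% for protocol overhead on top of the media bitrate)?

7560

Audio: 256 kbps = 0.256 Mbps.
Per-viewer media rate: 3.006 Mbps.
On the wire with 10% overhead: 3.307 Mbps.
25 Gbps = 25,000 Mbps; 25,000 / 3.307 = 7560.64 → 7560 viewers.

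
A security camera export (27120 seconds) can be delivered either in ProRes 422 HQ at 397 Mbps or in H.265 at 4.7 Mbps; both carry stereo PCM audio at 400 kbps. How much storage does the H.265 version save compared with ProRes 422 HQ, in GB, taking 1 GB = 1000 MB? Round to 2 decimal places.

1329.90 GB

Audio: 400 kbps = 0.400 Mbps.
ProRes 422 HQ: 397.400 Mbps × 27120 s = 10777488.0 Mb = 1347.186 GB.
H.265: 5.100 Mbps × 27120 s = 138312.0 Mb = 17.289 GB.
Saving: 1347.186 − 17.289 = 1329.897 GB.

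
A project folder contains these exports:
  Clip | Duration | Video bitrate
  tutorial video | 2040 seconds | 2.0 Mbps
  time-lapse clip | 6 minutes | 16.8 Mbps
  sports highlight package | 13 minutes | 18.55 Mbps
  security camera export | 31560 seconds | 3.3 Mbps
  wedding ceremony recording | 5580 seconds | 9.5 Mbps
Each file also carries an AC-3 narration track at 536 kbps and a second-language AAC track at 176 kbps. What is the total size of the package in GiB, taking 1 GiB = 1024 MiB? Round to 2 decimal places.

24.50 GiB

Audio total: 536 + 176 = 712 kbps = 0.712 Mbps.
tutorial video: 2.712 Mbps × 2040 s = 5532.5 Mb
time-lapse clip: 17.512 Mbps × 360 s = 6304.3 Mb
sports highlight package: 19.262 Mbps × 780 s = 15024.4 Mb
security camera export: 4.012 Mbps × 31560 s = 126618.7 Mb
wedding ceremony recording: 10.212 Mbps × 5580 s = 56983.0 Mb
Total: 210462.8 Mb = 26307.9 MB.
= 24.50 GiB.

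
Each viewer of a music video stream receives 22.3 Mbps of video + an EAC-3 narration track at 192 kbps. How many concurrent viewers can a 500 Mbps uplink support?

Audio: 192 kbps = 0.192 Mbps.
Per-viewer media rate: 22.492 Mbps.
500 Mbps = 500.0 Mbps; 500.0 / 22.492 = 22.23 → 22 viewers.

22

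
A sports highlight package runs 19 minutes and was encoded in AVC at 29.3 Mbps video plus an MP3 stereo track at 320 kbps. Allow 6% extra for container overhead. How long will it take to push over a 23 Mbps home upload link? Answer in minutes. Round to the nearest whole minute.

26 minutes

19 min = 1140 s
Audio: 320 kbps = 0.320 Mbps.
Total bitrate: 29.620 Mbps.
File: 29.620 Mbps × 1140 s = 33766.8 Mb.
With 6% container overhead: ×1.06. → 35792.8 Mb.
At 23 Mbps: 35792.8 / 23 = 1556.2 s ≈ 25.9 minutes.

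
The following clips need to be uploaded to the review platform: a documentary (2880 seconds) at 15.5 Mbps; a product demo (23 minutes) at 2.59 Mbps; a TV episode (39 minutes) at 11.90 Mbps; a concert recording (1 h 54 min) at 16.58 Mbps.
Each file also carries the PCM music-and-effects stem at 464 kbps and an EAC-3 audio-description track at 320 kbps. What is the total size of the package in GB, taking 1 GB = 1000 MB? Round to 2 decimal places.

Audio total: 464 + 320 = 784 kbps = 0.784 Mbps.
documentary: 16.284 Mbps × 2880 s = 46897.9 Mb
product demo: 3.374 Mbps × 1380 s = 4656.1 Mb
TV episode: 12.684 Mbps × 2340 s = 29680.6 Mb
concert recording: 17.364 Mbps × 6840 s = 118769.8 Mb
Total: 200004.4 Mb = 25000.5 MB.
= 25.00 GB.

25.00 GB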